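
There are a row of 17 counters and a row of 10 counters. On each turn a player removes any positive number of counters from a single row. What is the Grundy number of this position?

27

Bitwise XOR of the heap sizes:
  10001  (17)
  01010  (10)
  -----
  11011  (27)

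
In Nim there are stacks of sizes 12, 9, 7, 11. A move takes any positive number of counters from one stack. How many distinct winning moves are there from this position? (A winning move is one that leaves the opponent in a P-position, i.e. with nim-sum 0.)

Nim-sum: 12 ⊕ 9 ⊕ 7 ⊕ 11 = 9.
The overall nim-sum is X = 9. A stack of size p has a winning move iff p XOR X < p (reduce it to p XOR X).
  12: 12 XOR 9 = 5 < 12 — winning move (to 5).
  9: 9 XOR 9 = 0 < 9 — winning move (to 0).
  7: 7 XOR 9 = 14 ≥ 7 — no move.
  11: 11 XOR 9 = 2 < 11 — winning move (to 2).
That gives 3 winning moves.

3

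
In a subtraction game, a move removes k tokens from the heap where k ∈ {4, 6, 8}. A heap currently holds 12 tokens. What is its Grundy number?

Build the Grundy sequence with g(k) = mex{g(k−s) : s ∈ {4, 6, 8}, s ≤ k}:
k:     0  1  2  3  4  5  6  7  8  9 10 11 12
g(k):  0  0  0  0  1  1  1  1  2  2  2  2  0
So g(12) = 0.

0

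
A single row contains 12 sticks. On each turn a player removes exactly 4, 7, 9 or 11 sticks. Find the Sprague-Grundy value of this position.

3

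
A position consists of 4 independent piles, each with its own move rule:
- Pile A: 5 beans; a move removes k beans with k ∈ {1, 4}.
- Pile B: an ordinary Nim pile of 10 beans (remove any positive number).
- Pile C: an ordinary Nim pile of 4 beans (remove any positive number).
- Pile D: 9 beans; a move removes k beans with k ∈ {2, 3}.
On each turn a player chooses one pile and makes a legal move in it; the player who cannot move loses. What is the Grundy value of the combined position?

12

Grundy values for pile A (subtraction set {1, 4}):
g(0) = mex{} = 0
g(1) = mex{0} = 1
g(2) = mex{1} = 0
g(3) = mex{0} = 1
g(4) = mex{0,1} = 2
g(5) = mex{1,2} = 0
So g(5) = 0.
Pile B is a plain Nim pile of size 10, so its Grundy value is 10.
Pile C is a plain Nim pile of size 4, so its Grundy value is 4.
For pile D, compute g(0), g(1), … with moves {2, 3}:
g(0) = mex{} = 0
g(1) = mex{} = 0
g(2) = mex{0} = 1
g(3) = mex{0} = 1
g(4) = mex{0,1} = 2
g(5) = mex{1} = 0
g(6) = mex{1,2} = 0
g(7) = mex{0,2} = 1
g(8) = mex{0} = 1
g(9) = mex{0,1} = 2
So g(9) = 2.
The value of a disjunctive sum is the nim-sum of the parts.
Combined value = 0 ⊕ 10 ⊕ 4 ⊕ 2 = 12.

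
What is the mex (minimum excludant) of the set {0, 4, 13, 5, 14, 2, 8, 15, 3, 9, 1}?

The values 0, 1, 2, 3, 4, 5 are all present; 6 is the first non-negative integer missing from the set.

6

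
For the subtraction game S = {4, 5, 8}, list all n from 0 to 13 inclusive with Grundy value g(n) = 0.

0, 1, 2, 3, 12, 13

Build the Grundy sequence with g(k) = mex{g(k−s) : s ∈ {4, 5, 8}, s ≤ k}:
g(0) = mex{} = 0
g(1) = mex{} = 0
g(2) = mex{} = 0
g(3) = mex{} = 0
g(4) = mex{0} = 1
g(5) = mex{0} = 1
g(6) = mex{0} = 1
g(7) = mex{0} = 1
g(8) = mex{0,1} = 2
g(9) = mex{0,1} = 2
g(10) = mex{0,1} = 2
g(11) = mex{0,1} = 2
g(12) = mex{1,2} = 0
g(13) = mex{1,2} = 0
The P-positions (g = 0) in 0..13 are 0, 1, 2, 3, 12, 13.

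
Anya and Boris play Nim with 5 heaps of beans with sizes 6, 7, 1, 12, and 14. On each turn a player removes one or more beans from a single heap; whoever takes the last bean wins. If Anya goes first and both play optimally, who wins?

Anya wins

In binary:
  0110  (6)
  0111  (7)
  0001  (1)
  1100  (12)
  1110  (14)
  ----
  0010  (2)
The nim-sum is 2 ≠ 0, so this is an N-position: the player to move can win; Anya has a winning move.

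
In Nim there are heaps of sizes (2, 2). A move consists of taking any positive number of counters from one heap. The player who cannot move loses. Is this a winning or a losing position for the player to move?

Losing position

Bitwise XOR of the heap sizes:
  10  (2)
  10  (2)
  --
  00  (0)
The nim-sum is 0, so this is a P-position: the player to move is in a losing position under optimal play.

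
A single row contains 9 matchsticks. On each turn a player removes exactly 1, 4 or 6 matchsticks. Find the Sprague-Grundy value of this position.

2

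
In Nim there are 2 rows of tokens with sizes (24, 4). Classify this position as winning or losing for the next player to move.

Winning position

Write each in binary and XOR column by column:
  11000  (24)
  00100  (4)
  -----
  11100  (28)
The nim-sum is 28 ≠ 0, so this is an N-position: the player to move can win.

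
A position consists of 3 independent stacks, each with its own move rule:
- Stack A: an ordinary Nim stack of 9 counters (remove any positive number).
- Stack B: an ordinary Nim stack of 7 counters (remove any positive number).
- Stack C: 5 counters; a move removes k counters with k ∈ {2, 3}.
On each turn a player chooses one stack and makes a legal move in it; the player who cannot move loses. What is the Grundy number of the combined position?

Stack A is a plain Nim stack of size 9, so its Grundy value is 9.
Stack B is a plain Nim stack of size 7, so its Grundy value is 7.
For stack C, compute g(0), g(1), … with moves {2, 3}:
k:     0  1  2  3  4  5
g(k):  0  0  1  1  2  0
So g(5) = 0.
By the Sprague-Grundy theorem, the Grundy value of a sum of independent games is the XOR of the component values.
Combined value = 9 XOR 7 XOR 0 = 14.

14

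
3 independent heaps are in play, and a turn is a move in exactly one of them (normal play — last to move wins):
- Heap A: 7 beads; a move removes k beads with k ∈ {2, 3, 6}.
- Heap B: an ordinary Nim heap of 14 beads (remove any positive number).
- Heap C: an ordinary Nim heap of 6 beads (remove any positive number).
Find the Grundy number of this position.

9

For heap A, compute g(0), g(1), … with moves {2, 3, 6}:
g(0) = mex{} = 0
g(1) = mex{} = 0
g(2) = mex{0} = 1
g(3) = mex{0} = 1
g(4) = mex{0,1} = 2
g(5) = mex{1} = 0
g(6) = mex{0,1,2} = 3
g(7) = mex{0,2} = 1
So g(7) = 1.
Heap B is a plain Nim heap of size 14, so its Grundy value is 14.
Heap C is a plain Nim heap of size 6, so its Grundy value is 6.
The value of a disjunctive sum is the nim-sum of the parts.
Combined value = 1 XOR 14 XOR 6 = 9.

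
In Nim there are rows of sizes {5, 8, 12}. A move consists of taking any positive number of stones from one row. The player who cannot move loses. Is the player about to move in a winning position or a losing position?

Compute the nim-sum pairwise:
5 ^ 8 = 13
13 ^ 12 = 1
The nim-sum is 1 ≠ 0, so this is an N-position: the player to move can win.

Winning position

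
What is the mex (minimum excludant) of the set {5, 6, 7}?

0

0 is not in the set, so the mex is 0.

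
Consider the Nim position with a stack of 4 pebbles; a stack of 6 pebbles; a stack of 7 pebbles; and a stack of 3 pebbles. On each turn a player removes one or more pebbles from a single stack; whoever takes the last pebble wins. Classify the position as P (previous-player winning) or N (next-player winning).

N-position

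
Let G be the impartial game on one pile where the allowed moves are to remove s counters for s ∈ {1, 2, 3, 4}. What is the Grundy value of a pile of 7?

2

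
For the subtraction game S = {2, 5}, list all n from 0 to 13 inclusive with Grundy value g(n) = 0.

0, 1, 4, 7, 8, 11

Grundy values for subtraction set {2, 5}:
g(0) = mex{} = 0
g(1) = mex{} = 0
g(2) = mex{0} = 1
g(3) = mex{0} = 1
g(4) = mex{1} = 0
g(5) = mex{0,1} = 2
g(6) = mex{0} = 1
g(7) = mex{1,2} = 0
g(8) = mex{1} = 0
g(9) = mex{0} = 1
g(10) = mex{0,2} = 1
g(11) = mex{1} = 0
g(12) = mex{0,1} = 2
g(13) = mex{0} = 1
The P-positions (g = 0) in 0..13 are 0, 1, 4, 7, 8, 11.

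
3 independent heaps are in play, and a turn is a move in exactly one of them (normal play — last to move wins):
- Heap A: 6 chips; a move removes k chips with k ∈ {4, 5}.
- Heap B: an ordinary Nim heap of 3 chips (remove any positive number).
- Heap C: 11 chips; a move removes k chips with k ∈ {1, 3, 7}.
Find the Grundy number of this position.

Grundy values for heap A (subtraction set {4, 5}):
g(0) = mex{} = 0
g(1) = mex{} = 0
g(2) = mex{} = 0
g(3) = mex{} = 0
g(4) = mex{0} = 1
g(5) = mex{0} = 1
g(6) = mex{0} = 1
So g(6) = 1.
Heap B is a plain Nim heap of size 3, so its Grundy value is 3.
Build the Grundy sequence for heap C with g(k) = mex{g(k−s) : s ∈ {1, 3, 7}, s ≤ k}:
k:     0  1  2  3  4  5  6  7  8  9 10 11
g(k):  0  1  0  1  0  1  0  1  0  1  0  1
So g(11) = 1.
The value of a disjunctive sum is the nim-sum of the parts.
Combined value = 1 XOR 3 XOR 1 = 3.

3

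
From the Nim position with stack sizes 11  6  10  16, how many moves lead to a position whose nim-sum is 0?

1

Bitwise XOR of the heap sizes:
  01011  (11)
  00110  (6)
  01010  (10)
  10000  (16)
  -----
  10111  (23)
The overall nim-sum is X = 23. A stack of size p has a winning move iff p XOR X < p (reduce it to p XOR X).
  11: 11 XOR 23 = 28 ≥ 11 — no move.
  6: 6 XOR 23 = 17 ≥ 6 — no move.
  10: 10 XOR 23 = 29 ≥ 10 — no move.
  16: 16 XOR 23 = 7 < 16 — winning move (to 7).
That gives 1 winning move.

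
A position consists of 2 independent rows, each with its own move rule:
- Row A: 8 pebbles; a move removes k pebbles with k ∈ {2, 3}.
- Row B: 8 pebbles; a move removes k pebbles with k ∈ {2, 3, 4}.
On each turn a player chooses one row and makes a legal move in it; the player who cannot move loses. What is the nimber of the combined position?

0

For row A, compute g(0), g(1), … with moves {2, 3}:
g(0) = mex{} = 0
g(1) = mex{} = 0
g(2) = mex{0} = 1
g(3) = mex{0} = 1
g(4) = mex{0,1} = 2
g(5) = mex{1} = 0
g(6) = mex{1,2} = 0
g(7) = mex{0,2} = 1
g(8) = mex{0} = 1
So g(8) = 1.
Build the Grundy sequence for row B with g(k) = mex{g(k−s) : s ∈ {2, 3, 4}, s ≤ k}:
g(0) = mex{} = 0
g(1) = mex{} = 0
g(2) = mex{0} = 1
g(3) = mex{0} = 1
g(4) = mex{0,1} = 2
g(5) = mex{0,1} = 2
g(6) = mex{1,2} = 0
g(7) = mex{1,2} = 0
g(8) = mex{0,2} = 1
So g(8) = 1.
The value of a disjunctive sum is the nim-sum of the parts.
Combined value = 1 XOR 1 = 0.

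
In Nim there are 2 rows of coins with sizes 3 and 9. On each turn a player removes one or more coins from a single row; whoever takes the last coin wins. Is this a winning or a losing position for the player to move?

Write each in binary and XOR column by column:
  0011  (3)
  1001  (9)
  ----
  1010  (10)
The nim-sum is 10 ≠ 0, so this is an N-position: the player to move can win.

Winning position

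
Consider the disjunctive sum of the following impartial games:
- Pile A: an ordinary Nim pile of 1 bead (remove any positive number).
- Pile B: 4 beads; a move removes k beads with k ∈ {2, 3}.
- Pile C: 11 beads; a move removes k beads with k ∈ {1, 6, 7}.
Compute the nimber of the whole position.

0

Pile A is a plain Nim pile of size 1, so its Grundy value is 1.
For pile B, compute g(0), g(1), … with moves {2, 3}:
k:     0  1  2  3  4
g(k):  0  0  1  1  2
So g(4) = 2.
Grundy values for pile C (subtraction set {1, 6, 7}):
k:     0  1  2  3  4  5  6  7  8  9 10 11
g(k):  0  1  0  1  0  1  2  3  2  3  2  3
So g(11) = 3.
The value of a disjunctive sum is the nim-sum of the parts.
Combined value = 1 ⊕ 2 ⊕ 3 = 0.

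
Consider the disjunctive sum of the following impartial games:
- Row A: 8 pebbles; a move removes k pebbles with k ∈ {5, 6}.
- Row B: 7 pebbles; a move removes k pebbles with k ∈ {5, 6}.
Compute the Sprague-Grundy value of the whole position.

0

For row A, compute g(0), g(1), … with moves {5, 6}:
k:     0  1  2  3  4  5  6  7  8
g(k):  0  0  0  0  0  1  1  1  1
So g(8) = 1.
For row B, compute g(0), g(1), … with moves {5, 6}:
k:     0  1  2  3  4  5  6  7
g(k):  0  0  0  0  0  1  1  1
So g(7) = 1.
By the Sprague-Grundy theorem, the Grundy value of a sum of independent games is the XOR of the component values.
Combined value = 1 ⊕ 1 = 0.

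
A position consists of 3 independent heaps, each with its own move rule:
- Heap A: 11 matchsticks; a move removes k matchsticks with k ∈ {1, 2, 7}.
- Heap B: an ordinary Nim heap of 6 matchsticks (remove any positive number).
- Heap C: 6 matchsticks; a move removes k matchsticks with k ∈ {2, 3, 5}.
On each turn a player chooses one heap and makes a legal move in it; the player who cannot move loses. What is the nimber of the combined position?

7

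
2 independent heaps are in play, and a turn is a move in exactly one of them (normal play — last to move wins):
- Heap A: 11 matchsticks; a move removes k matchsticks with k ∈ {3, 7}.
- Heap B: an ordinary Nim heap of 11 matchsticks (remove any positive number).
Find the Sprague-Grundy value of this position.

Build the Grundy sequence for heap A with g(k) = mex{g(k−s) : s ∈ {3, 7}, s ≤ k}:
k:     0  1  2  3  4  5  6  7  8  9 10 11
g(k):  0  0  0  1  1  1  0  2  2  1  0  0
So g(11) = 0.
Heap B is a plain Nim heap of size 11, so its Grundy value is 11.
By the Sprague-Grundy theorem, the Grundy value of a sum of independent games is the XOR of the component values.
Combined value = 0 XOR 11 = 11.

11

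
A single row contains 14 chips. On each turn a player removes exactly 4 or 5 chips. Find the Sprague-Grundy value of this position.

1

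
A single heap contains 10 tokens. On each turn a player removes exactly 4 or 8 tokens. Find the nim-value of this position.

2

Compute g(0), g(1), … for moves {4, 8}:
g(0) = mex{} = 0
g(1) = mex{} = 0
g(2) = mex{} = 0
g(3) = mex{} = 0
g(4) = mex{0} = 1
g(5) = mex{0} = 1
g(6) = mex{0} = 1
g(7) = mex{0} = 1
g(8) = mex{0,1} = 2
g(9) = mex{0,1} = 2
g(10) = mex{0,1} = 2
So g(10) = 2.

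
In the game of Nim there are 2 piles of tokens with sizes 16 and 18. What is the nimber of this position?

Write each in binary and XOR column by column:
  10000  (16)
  10010  (18)
  -----
  00010  (2)

2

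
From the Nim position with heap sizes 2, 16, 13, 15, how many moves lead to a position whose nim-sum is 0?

Nim-sum: 2 ⊕ 16 ⊕ 13 ⊕ 15 = 16.
The overall nim-sum is X = 16. A heap of size p has a winning move iff p XOR X < p (reduce it to p XOR X).
  2: 2 XOR 16 = 18 ≥ 2 — no move.
  16: 16 XOR 16 = 0 < 16 — winning move (to 0).
  13: 13 XOR 16 = 29 ≥ 13 — no move.
  15: 15 XOR 16 = 31 ≥ 15 — no move.
That gives 1 winning move.

1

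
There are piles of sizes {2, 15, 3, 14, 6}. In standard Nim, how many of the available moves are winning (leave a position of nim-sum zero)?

Nim-sum: 2 ⊕ 15 ⊕ 3 ⊕ 14 ⊕ 6 = 6.
The overall nim-sum is X = 6. A pile of size p has a winning move iff p XOR X < p (reduce it to p XOR X).
  2: 2 XOR 6 = 4 ≥ 2 — no move.
  15: 15 XOR 6 = 9 < 15 — winning move (to 9).
  3: 3 XOR 6 = 5 ≥ 3 — no move.
  14: 14 XOR 6 = 8 < 14 — winning move (to 8).
  6: 6 XOR 6 = 0 < 6 — winning move (to 0).
That gives 3 winning moves.

3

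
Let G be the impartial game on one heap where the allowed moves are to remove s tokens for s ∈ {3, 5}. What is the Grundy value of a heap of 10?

0

Grundy values for subtraction set {3, 5}:
k:     0  1  2  3  4  5  6  7  8  9 10
g(k):  0  0  0  1  1  1  2  2  0  0  0
So g(10) = 0.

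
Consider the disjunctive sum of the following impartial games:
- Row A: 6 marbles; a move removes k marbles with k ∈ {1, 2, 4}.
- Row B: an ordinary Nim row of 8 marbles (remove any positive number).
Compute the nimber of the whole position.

For row A, compute g(0), g(1), … with moves {1, 2, 4}:
k:     0  1  2  3  4  5  6
g(k):  0  1  2  0  1  2  0
So g(6) = 0.
Row B is a plain Nim row of size 8, so its Grundy value is 8.
By the Sprague-Grundy theorem, the Grundy value of a sum of independent games is the XOR of the component values.
Combined value = 0 XOR 8 = 8.

8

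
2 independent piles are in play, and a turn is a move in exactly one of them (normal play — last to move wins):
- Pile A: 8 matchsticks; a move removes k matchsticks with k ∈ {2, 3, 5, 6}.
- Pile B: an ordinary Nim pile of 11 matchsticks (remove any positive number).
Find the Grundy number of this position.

11

Grundy values for pile A (subtraction set {2, 3, 5, 6}):
k:     0  1  2  3  4  5  6  7  8
g(k):  0  0  1  1  2  2  3  3  0
So g(8) = 0.
Pile B is a plain Nim pile of size 11, so its Grundy value is 11.
By the Sprague-Grundy theorem, the Grundy value of a sum of independent games is the XOR of the component values.
Combined value = 0 XOR 11 = 11.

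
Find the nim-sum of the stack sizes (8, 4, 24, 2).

In binary:
  01000  (8)
  00100  (4)
  11000  (24)
  00010  (2)
  -----
  10110  (22)

22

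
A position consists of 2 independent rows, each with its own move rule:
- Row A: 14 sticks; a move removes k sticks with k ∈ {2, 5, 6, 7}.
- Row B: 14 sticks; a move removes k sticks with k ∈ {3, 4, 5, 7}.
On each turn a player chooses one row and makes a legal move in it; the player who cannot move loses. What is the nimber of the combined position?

0

For row A, compute g(0), g(1), … with moves {2, 5, 6, 7}:
g(0) = mex{} = 0
g(1) = mex{} = 0
g(2) = mex{0} = 1
g(3) = mex{0} = 1
g(4) = mex{1} = 0
g(5) = mex{0,1} = 2
g(6) = mex{0} = 1
g(7) = mex{0,1,2} = 3
g(8) = mex{0,1} = 2
g(9) = mex{0,1,3} = 2
g(10) = mex{0,1,2} = 3
g(11) = mex{0,1,2} = 3
g(12) = mex{1,2,3} = 0
g(13) = mex{1,2,3} = 0
g(14) = mex{0,2,3} = 1
So g(14) = 1.
For row B, compute g(0), g(1), … with moves {3, 4, 5, 7}:
k:     0  1  2  3  4  5  6  7  8  9 10 11 12 13 14
g(k):  0  0  0  1  1  1  2  2  2  3  0  0  0  1  1
So g(14) = 1.
By the Sprague-Grundy theorem, the Grundy value of a sum of independent games is the XOR of the component values.
Combined value = 1 ⊕ 1 = 0.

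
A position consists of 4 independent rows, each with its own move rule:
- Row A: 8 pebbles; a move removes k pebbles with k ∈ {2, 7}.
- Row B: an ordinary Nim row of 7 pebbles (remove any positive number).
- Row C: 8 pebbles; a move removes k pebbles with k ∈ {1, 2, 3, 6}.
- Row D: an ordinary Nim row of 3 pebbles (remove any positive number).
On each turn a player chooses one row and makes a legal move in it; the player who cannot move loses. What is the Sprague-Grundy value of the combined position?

6

For row A, compute g(0), g(1), … with moves {2, 7}:
k:     0  1  2  3  4  5  6  7  8
g(k):  0  0  1  1  0  0  1  1  2
So g(8) = 2.
Row B is a plain Nim row of size 7, so its Grundy value is 7.
Grundy values for row C (subtraction set {1, 2, 3, 6}):
g(0) = mex{} = 0
g(1) = mex{0} = 1
g(2) = mex{0,1} = 2
g(3) = mex{0,1,2} = 3
g(4) = mex{1,2,3} = 0
g(5) = mex{0,2,3} = 1
g(6) = mex{0,1,3} = 2
g(7) = mex{0,1,2} = 3
g(8) = mex{1,2,3} = 0
So g(8) = 0.
Row D is a plain Nim row of size 3, so its Grundy value is 3.
By the Sprague-Grundy theorem, the Grundy value of a sum of independent games is the XOR of the component values.
Combined value = 2 ⊕ 7 ⊕ 0 ⊕ 3 = 6.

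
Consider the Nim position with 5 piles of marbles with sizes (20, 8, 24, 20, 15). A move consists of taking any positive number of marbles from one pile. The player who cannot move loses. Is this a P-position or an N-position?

Nim-sum: 20 ^ 8 ^ 24 ^ 20 ^ 15 = 31.
The nim-sum is 31 ≠ 0, so this is an N-position: the player to move can win.

N-position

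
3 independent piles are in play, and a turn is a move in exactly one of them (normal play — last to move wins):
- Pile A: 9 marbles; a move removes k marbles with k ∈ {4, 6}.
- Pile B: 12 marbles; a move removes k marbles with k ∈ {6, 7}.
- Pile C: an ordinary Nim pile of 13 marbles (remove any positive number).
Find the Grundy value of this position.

Build the Grundy sequence for pile A with g(k) = mex{g(k−s) : s ∈ {4, 6}, s ≤ k}:
k:     0  1  2  3  4  5  6  7  8  9
g(k):  0  0  0  0  1  1  1  1  2  2
So g(9) = 2.
Grundy values for pile B (subtraction set {6, 7}):
g(0) = mex{} = 0
g(1) = mex{} = 0
g(2) = mex{} = 0
g(3) = mex{} = 0
g(4) = mex{} = 0
g(5) = mex{} = 0
g(6) = mex{0} = 1
g(7) = mex{0} = 1
g(8) = mex{0} = 1
g(9) = mex{0} = 1
g(10) = mex{0} = 1
g(11) = mex{0} = 1
g(12) = mex{0,1} = 2
So g(12) = 2.
Pile C is a plain Nim pile of size 13, so its Grundy value is 13.
By the Sprague-Grundy theorem, the Grundy value of a sum of independent games is the XOR of the component values.
Combined value = 2 XOR 2 XOR 13 = 13.

13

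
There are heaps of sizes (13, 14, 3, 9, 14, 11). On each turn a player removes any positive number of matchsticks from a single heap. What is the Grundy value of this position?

In binary:
  1101  (13)
  1110  (14)
  0011  (3)
  1001  (9)
  1110  (14)
  1011  (11)
  ----
  1100  (12)

12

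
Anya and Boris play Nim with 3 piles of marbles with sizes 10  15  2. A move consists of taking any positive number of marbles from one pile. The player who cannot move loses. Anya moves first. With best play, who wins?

In binary:
  1010  (10)
  1111  (15)
  0010  (2)
  ----
  0111  (7)
The nim-sum is 7 ≠ 0, so this is an N-position: the player to move can win; Anya has a winning move.

Anya wins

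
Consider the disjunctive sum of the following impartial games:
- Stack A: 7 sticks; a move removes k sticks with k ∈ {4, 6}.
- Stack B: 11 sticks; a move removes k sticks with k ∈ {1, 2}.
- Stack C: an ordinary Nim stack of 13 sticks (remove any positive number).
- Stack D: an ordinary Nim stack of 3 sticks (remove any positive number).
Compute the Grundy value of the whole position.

13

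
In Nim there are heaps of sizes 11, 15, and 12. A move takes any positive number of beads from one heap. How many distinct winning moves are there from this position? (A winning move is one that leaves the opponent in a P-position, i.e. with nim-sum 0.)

3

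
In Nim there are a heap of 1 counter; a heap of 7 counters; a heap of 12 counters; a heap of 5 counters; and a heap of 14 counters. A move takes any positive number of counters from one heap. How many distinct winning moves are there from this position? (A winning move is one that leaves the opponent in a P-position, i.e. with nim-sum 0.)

3

Compute the nim-sum pairwise:
1 ^ 7 = 6
6 ^ 12 = 10
10 ^ 5 = 15
15 ^ 14 = 1
The overall nim-sum is X = 1. A heap of size p has a winning move iff p XOR X < p (reduce it to p XOR X).
  1: 1 XOR 1 = 0 < 1 — winning move (to 0).
  7: 7 XOR 1 = 6 < 7 — winning move (to 6).
  12: 12 XOR 1 = 13 ≥ 12 — no move.
  5: 5 XOR 1 = 4 < 5 — winning move (to 4).
  14: 14 XOR 1 = 15 ≥ 14 — no move.
That gives 3 winning moves.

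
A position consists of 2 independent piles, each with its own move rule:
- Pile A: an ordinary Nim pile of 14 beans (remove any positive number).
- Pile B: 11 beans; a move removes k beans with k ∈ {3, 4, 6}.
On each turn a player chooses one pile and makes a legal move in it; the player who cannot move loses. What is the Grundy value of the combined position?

14

Pile A is a plain Nim pile of size 14, so its Grundy value is 14.
Build the Grundy sequence for pile B with g(k) = mex{g(k−s) : s ∈ {3, 4, 6}, s ≤ k}:
g(0) = mex{} = 0
g(1) = mex{} = 0
g(2) = mex{} = 0
g(3) = mex{0} = 1
g(4) = mex{0} = 1
g(5) = mex{0} = 1
g(6) = mex{0,1} = 2
g(7) = mex{0,1} = 2
g(8) = mex{0,1} = 2
g(9) = mex{1,2} = 0
g(10) = mex{1,2} = 0
g(11) = mex{1,2} = 0
So g(11) = 0.
By the Sprague-Grundy theorem, the Grundy value of a sum of independent games is the XOR of the component values.
Combined value = 14 ⊕ 0 = 14.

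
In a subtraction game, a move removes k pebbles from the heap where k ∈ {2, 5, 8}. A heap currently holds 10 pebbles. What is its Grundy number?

Build the Grundy sequence with g(k) = mex{g(k−s) : s ∈ {2, 5, 8}, s ≤ k}:
k:     0  1  2  3  4  5  6  7  8  9 10
g(k):  0  0  1  1  0  2  1  0  2  1  0
So g(10) = 0.

0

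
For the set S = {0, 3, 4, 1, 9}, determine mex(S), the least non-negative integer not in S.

2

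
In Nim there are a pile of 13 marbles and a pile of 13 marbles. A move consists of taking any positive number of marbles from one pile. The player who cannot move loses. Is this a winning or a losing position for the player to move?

Compute the nim-sum pairwise:
13 ⊕ 13 = 0
The nim-sum is 0, so this is a P-position: the player to move is in a losing position under optimal play.

Losing position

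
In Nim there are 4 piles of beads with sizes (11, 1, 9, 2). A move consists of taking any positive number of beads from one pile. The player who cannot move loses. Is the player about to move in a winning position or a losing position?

Winning position

In binary:
  1011  (11)
  0001  (1)
  1001  (9)
  0010  (2)
  ----
  0001  (1)
The nim-sum is 1 ≠ 0, so this is an N-position: the player to move can win.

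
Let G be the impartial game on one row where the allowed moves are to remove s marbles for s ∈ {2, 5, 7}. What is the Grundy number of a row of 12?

1

Compute g(0), g(1), … for moves {2, 5, 7}:
g(0) = mex{} = 0
g(1) = mex{} = 0
g(2) = mex{0} = 1
g(3) = mex{0} = 1
g(4) = mex{1} = 0
g(5) = mex{0,1} = 2
g(6) = mex{0} = 1
g(7) = mex{0,1,2} = 3
g(8) = mex{0,1} = 2
g(9) = mex{0,1,3} = 2
g(10) = mex{1,2} = 0
g(11) = mex{0,1,2} = 3
g(12) = mex{0,2,3} = 1
So g(12) = 1.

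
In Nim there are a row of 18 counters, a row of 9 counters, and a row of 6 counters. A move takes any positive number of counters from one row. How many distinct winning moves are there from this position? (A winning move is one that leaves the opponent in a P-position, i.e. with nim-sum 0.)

1

Compute the nim-sum pairwise:
18 ⊕ 9 = 27
27 ⊕ 6 = 29
The overall nim-sum is X = 29. A row of size p has a winning move iff p XOR X < p (reduce it to p XOR X).
  18: 18 XOR 29 = 15 < 18 — winning move (to 15).
  9: 9 XOR 29 = 20 ≥ 9 — no move.
  6: 6 XOR 29 = 27 ≥ 6 — no move.
That gives 1 winning move.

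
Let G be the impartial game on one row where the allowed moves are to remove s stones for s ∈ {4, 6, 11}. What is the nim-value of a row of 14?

1

Compute g(0), g(1), … for moves {4, 6, 11}:
g(0) = mex{} = 0
g(1) = mex{} = 0
g(2) = mex{} = 0
g(3) = mex{} = 0
g(4) = mex{0} = 1
g(5) = mex{0} = 1
g(6) = mex{0} = 1
g(7) = mex{0} = 1
g(8) = mex{0,1} = 2
g(9) = mex{0,1} = 2
g(10) = mex{1} = 0
g(11) = mex{0,1} = 2
g(12) = mex{0,1,2} = 3
g(13) = mex{0,1,2} = 3
g(14) = mex{0,2} = 1
So g(14) = 1.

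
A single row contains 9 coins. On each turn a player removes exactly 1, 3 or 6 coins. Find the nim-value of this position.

Build the Grundy sequence with g(k) = mex{g(k−s) : s ∈ {1, 3, 6}, s ≤ k}:
k:     0  1  2  3  4  5  6  7  8  9
g(k):  0  1  0  1  0  1  2  3  2  0
So g(9) = 0.

0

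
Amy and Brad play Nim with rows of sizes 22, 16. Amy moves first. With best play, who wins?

Write each in binary and XOR column by column:
  10110  (22)
  10000  (16)
  -----
  00110  (6)
The nim-sum is 6 ≠ 0, so this is an N-position: the player to move can win; Amy has a winning move.

Amy wins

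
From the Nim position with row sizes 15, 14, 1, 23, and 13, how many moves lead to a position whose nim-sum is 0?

1

Nim-sum: 15 ⊕ 14 ⊕ 1 ⊕ 23 ⊕ 13 = 26.
The overall nim-sum is X = 26. A row of size p has a winning move iff p XOR X < p (reduce it to p XOR X).
  15: 15 XOR 26 = 21 ≥ 15 — no move.
  14: 14 XOR 26 = 20 ≥ 14 — no move.
  1: 1 XOR 26 = 27 ≥ 1 — no move.
  23: 23 XOR 26 = 13 < 23 — winning move (to 13).
  13: 13 XOR 26 = 23 ≥ 13 — no move.
That gives 1 winning move.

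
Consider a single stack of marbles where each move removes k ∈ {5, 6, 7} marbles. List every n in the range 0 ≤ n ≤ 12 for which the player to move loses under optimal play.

0, 1, 2, 3, 4, 12

Compute g(0), g(1), … for moves {5, 6, 7}:
k:     0  1  2  3  4  5  6  7  8  9 10 11 12
g(k):  0  0  0  0  0  1  1  1  1  1  2  2  0
The P-positions (g = 0) in 0..12 are 0, 1, 2, 3, 4, 12.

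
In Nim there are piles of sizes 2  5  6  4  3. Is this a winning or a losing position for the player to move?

Nim-sum: 2 ⊕ 5 ⊕ 6 ⊕ 4 ⊕ 3 = 6.
The nim-sum is 6 ≠ 0, so this is an N-position: the player to move can win.

Winning position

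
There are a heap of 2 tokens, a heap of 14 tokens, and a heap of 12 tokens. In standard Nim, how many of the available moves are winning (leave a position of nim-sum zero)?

Compute the nim-sum pairwise:
2 ^ 14 = 12
12 ^ 12 = 0
The nim-sum is already 0, so every move leaves a nonzero nim-sum — there are no winning moves.

0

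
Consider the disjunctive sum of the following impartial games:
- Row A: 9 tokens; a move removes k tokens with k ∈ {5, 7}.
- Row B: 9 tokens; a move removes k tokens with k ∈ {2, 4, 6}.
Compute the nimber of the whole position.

1

Grundy values for row A (subtraction set {5, 7}):
g(0) = mex{} = 0
g(1) = mex{} = 0
g(2) = mex{} = 0
g(3) = mex{} = 0
g(4) = mex{} = 0
g(5) = mex{0} = 1
g(6) = mex{0} = 1
g(7) = mex{0} = 1
g(8) = mex{0} = 1
g(9) = mex{0} = 1
So g(9) = 1.
Build the Grundy sequence for row B with g(k) = mex{g(k−s) : s ∈ {2, 4, 6}, s ≤ k}:
g(0) = mex{} = 0
g(1) = mex{} = 0
g(2) = mex{0} = 1
g(3) = mex{0} = 1
g(4) = mex{0,1} = 2
g(5) = mex{0,1} = 2
g(6) = mex{0,1,2} = 3
g(7) = mex{0,1,2} = 3
g(8) = mex{1,2,3} = 0
g(9) = mex{1,2,3} = 0
So g(9) = 0.
The value of a disjunctive sum is the nim-sum of the parts.
Combined value = 1 XOR 0 = 1.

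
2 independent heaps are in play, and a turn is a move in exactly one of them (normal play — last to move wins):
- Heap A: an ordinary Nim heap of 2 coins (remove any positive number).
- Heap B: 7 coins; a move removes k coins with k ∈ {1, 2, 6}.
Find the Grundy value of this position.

Heap A is a plain Nim heap of size 2, so its Grundy value is 2.
Grundy values for heap B (subtraction set {1, 2, 6}):
k:     0  1  2  3  4  5  6  7
g(k):  0  1  2  0  1  2  3  0
So g(7) = 0.
The value of a disjunctive sum is the nim-sum of the parts.
Combined value = 2 ⊕ 0 = 2.

2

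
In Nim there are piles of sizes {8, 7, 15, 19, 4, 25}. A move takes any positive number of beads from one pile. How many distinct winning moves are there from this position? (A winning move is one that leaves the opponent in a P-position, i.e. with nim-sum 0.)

3

Compute the nim-sum pairwise:
8 ^ 7 = 15
15 ^ 15 = 0
0 ^ 19 = 19
19 ^ 4 = 23
23 ^ 25 = 14
The overall nim-sum is X = 14. A pile of size p has a winning move iff p XOR X < p (reduce it to p XOR X).
  8: 8 XOR 14 = 6 < 8 — winning move (to 6).
  7: 7 XOR 14 = 9 ≥ 7 — no move.
  15: 15 XOR 14 = 1 < 15 — winning move (to 1).
  19: 19 XOR 14 = 29 ≥ 19 — no move.
  4: 4 XOR 14 = 10 ≥ 4 — no move.
  25: 25 XOR 14 = 23 < 25 — winning move (to 23).
That gives 3 winning moves.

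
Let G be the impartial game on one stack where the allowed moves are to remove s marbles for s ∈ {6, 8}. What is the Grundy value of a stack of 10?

Compute g(0), g(1), … for moves {6, 8}:
k:     0  1  2  3  4  5  6  7  8  9 10
g(k):  0  0  0  0  0  0  1  1  1  1  1
So g(10) = 1.

1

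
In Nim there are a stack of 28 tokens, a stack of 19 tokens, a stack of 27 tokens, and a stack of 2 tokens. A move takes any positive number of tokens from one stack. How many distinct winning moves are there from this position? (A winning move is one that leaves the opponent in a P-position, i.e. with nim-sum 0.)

3

Compute the nim-sum pairwise:
28 ⊕ 19 = 15
15 ⊕ 27 = 20
20 ⊕ 2 = 22
The overall nim-sum is X = 22. A stack of size p has a winning move iff p XOR X < p (reduce it to p XOR X).
  28: 28 XOR 22 = 10 < 28 — winning move (to 10).
  19: 19 XOR 22 = 5 < 19 — winning move (to 5).
  27: 27 XOR 22 = 13 < 27 — winning move (to 13).
  2: 2 XOR 22 = 20 ≥ 2 — no move.
That gives 3 winning moves.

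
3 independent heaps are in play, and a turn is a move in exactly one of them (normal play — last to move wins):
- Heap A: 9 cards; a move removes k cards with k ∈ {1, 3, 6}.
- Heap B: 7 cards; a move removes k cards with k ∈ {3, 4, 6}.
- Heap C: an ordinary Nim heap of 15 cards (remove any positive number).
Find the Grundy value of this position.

Build the Grundy sequence for heap A with g(k) = mex{g(k−s) : s ∈ {1, 3, 6}, s ≤ k}:
k:     0  1  2  3  4  5  6  7  8  9
g(k):  0  1  0  1  0  1  2  3  2  0
So g(9) = 0.
Grundy values for heap B (subtraction set {3, 4, 6}):
g(0) = mex{} = 0
g(1) = mex{} = 0
g(2) = mex{} = 0
g(3) = mex{0} = 1
g(4) = mex{0} = 1
g(5) = mex{0} = 1
g(6) = mex{0,1} = 2
g(7) = mex{0,1} = 2
So g(7) = 2.
Heap C is a plain Nim heap of size 15, so its Grundy value is 15.
By the Sprague-Grundy theorem, the Grundy value of a sum of independent games is the XOR of the component values.
Combined value = 0 XOR 2 XOR 15 = 13.

13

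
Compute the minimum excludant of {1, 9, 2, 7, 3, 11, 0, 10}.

The values 0, 1, 2, 3 are all present; 4 is the first non-negative integer missing from the set.

4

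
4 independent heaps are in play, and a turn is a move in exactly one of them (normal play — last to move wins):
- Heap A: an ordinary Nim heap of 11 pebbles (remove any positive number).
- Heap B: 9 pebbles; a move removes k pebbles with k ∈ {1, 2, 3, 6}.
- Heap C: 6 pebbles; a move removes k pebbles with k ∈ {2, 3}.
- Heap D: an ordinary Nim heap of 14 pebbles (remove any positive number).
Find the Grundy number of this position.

Heap A is a plain Nim heap of size 11, so its Grundy value is 11.
Grundy values for heap B (subtraction set {1, 2, 3, 6}):
k:     0  1  2  3  4  5  6  7  8  9
g(k):  0  1  2  3  0  1  2  3  0  1
So g(9) = 1.
For heap C, compute g(0), g(1), … with moves {2, 3}:
k:     0  1  2  3  4  5  6
g(k):  0  0  1  1  2  0  0
So g(6) = 0.
Heap D is a plain Nim heap of size 14, so its Grundy value is 14.
By the Sprague-Grundy theorem, the Grundy value of a sum of independent games is the XOR of the component values.
Combined value = 11 ⊕ 1 ⊕ 0 ⊕ 14 = 4.

4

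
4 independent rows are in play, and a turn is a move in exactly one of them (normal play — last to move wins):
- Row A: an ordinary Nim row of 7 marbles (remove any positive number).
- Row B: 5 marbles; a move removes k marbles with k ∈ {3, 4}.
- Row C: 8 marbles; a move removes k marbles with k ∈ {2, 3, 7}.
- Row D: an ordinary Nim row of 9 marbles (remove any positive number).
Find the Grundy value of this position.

14

Row A is a plain Nim row of size 7, so its Grundy value is 7.
Grundy values for row B (subtraction set {3, 4}):
g(0) = mex{} = 0
g(1) = mex{} = 0
g(2) = mex{} = 0
g(3) = mex{0} = 1
g(4) = mex{0} = 1
g(5) = mex{0} = 1
So g(5) = 1.
For row C, compute g(0), g(1), … with moves {2, 3, 7}:
g(0) = mex{} = 0
g(1) = mex{} = 0
g(2) = mex{0} = 1
g(3) = mex{0} = 1
g(4) = mex{0,1} = 2
g(5) = mex{1} = 0
g(6) = mex{1,2} = 0
g(7) = mex{0,2} = 1
g(8) = mex{0} = 1
So g(8) = 1.
Row D is a plain Nim row of size 9, so its Grundy value is 9.
The value of a disjunctive sum is the nim-sum of the parts.
Combined value = 7 ⊕ 1 ⊕ 1 ⊕ 9 = 14.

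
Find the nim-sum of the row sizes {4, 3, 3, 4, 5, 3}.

6

Nim-sum: 4 XOR 3 XOR 3 XOR 4 XOR 5 XOR 3 = 6.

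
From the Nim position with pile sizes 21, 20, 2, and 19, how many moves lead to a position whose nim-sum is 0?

3

Nim-sum: 21 ^ 20 ^ 2 ^ 19 = 16.
The overall nim-sum is X = 16. A pile of size p has a winning move iff p XOR X < p (reduce it to p XOR X).
  21: 21 XOR 16 = 5 < 21 — winning move (to 5).
  20: 20 XOR 16 = 4 < 20 — winning move (to 4).
  2: 2 XOR 16 = 18 ≥ 2 — no move.
  19: 19 XOR 16 = 3 < 19 — winning move (to 3).
That gives 3 winning moves.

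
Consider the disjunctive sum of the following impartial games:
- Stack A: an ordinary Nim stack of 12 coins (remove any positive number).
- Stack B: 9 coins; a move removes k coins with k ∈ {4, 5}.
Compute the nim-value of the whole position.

Stack A is a plain Nim stack of size 12, so its Grundy value is 12.
Build the Grundy sequence for stack B with g(k) = mex{g(k−s) : s ∈ {4, 5}, s ≤ k}:
g(0) = mex{} = 0
g(1) = mex{} = 0
g(2) = mex{} = 0
g(3) = mex{} = 0
g(4) = mex{0} = 1
g(5) = mex{0} = 1
g(6) = mex{0} = 1
g(7) = mex{0} = 1
g(8) = mex{0,1} = 2
g(9) = mex{1} = 0
So g(9) = 0.
By the Sprague-Grundy theorem, the Grundy value of a sum of independent games is the XOR of the component values.
Combined value = 12 XOR 0 = 12.

12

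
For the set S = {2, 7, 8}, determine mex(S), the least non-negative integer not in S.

0 is not in the set, so the mex is 0.

0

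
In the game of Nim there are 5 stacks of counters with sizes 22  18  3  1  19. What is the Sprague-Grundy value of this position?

Bitwise XOR of the heap sizes:
  10110  (22)
  10010  (18)
  00011  (3)
  00001  (1)
  10011  (19)
  -----
  10101  (21)

21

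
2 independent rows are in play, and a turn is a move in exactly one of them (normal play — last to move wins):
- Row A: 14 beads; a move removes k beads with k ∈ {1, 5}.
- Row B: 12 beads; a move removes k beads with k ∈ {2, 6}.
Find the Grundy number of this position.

Grundy values for row A (subtraction set {1, 5}):
k:     0  1  2  3  4  5  6  7  8  9 10 11 12 13 14
g(k):  0  1  0  1  0  1  0  1  0  1  0  1  0  1  0
So g(14) = 0.
For row B, compute g(0), g(1), … with moves {2, 6}:
k:     0  1  2  3  4  5  6  7  8  9 10 11 12
g(k):  0  0  1  1  0  0  1  1  0  0  1  1  0
So g(12) = 0.
By the Sprague-Grundy theorem, the Grundy value of a sum of independent games is the XOR of the component values.
Combined value = 0 XOR 0 = 0.

0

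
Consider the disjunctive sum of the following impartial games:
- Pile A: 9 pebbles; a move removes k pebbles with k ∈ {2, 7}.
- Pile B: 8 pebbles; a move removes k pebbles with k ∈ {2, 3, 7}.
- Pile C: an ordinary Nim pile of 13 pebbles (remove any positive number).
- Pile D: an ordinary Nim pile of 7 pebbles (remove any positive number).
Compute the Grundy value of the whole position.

Grundy values for pile A (subtraction set {2, 7}):
k:     0  1  2  3  4  5  6  7  8  9
g(k):  0  0  1  1  0  0  1  1  2  0
So g(9) = 0.
Grundy values for pile B (subtraction set {2, 3, 7}):
g(0) = mex{} = 0
g(1) = mex{} = 0
g(2) = mex{0} = 1
g(3) = mex{0} = 1
g(4) = mex{0,1} = 2
g(5) = mex{1} = 0
g(6) = mex{1,2} = 0
g(7) = mex{0,2} = 1
g(8) = mex{0} = 1
So g(8) = 1.
Pile C is a plain Nim pile of size 13, so its Grundy value is 13.
Pile D is a plain Nim pile of size 7, so its Grundy value is 7.
The value of a disjunctive sum is the nim-sum of the parts.
Combined value = 0 XOR 1 XOR 13 XOR 7 = 11.

11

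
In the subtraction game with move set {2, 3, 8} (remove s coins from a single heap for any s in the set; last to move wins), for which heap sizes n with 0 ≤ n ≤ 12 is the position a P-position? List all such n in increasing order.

0, 1, 5, 6, 10, 11

Compute g(0), g(1), … for moves {2, 3, 8}:
g(0) = mex{} = 0
g(1) = mex{} = 0
g(2) = mex{0} = 1
g(3) = mex{0} = 1
g(4) = mex{0,1} = 2
g(5) = mex{1} = 0
g(6) = mex{1,2} = 0
g(7) = mex{0,2} = 1
g(8) = mex{0} = 1
g(9) = mex{0,1} = 2
g(10) = mex{1} = 0
g(11) = mex{1,2} = 0
g(12) = mex{0,2} = 1
The P-positions (g = 0) in 0..12 are 0, 1, 5, 6, 10, 11.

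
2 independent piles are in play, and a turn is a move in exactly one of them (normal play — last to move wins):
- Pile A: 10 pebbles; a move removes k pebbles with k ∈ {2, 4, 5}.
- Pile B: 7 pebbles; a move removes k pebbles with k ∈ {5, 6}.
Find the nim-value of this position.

0

Grundy values for pile A (subtraction set {2, 4, 5}):
k:     0  1  2  3  4  5  6  7  8  9 10
g(k):  0  0  1  1  2  2  3  0  0  1  1
So g(10) = 1.
Grundy values for pile B (subtraction set {5, 6}):
g(0) = mex{} = 0
g(1) = mex{} = 0
g(2) = mex{} = 0
g(3) = mex{} = 0
g(4) = mex{} = 0
g(5) = mex{0} = 1
g(6) = mex{0} = 1
g(7) = mex{0} = 1
So g(7) = 1.
The value of a disjunctive sum is the nim-sum of the parts.
Combined value = 1 XOR 1 = 0.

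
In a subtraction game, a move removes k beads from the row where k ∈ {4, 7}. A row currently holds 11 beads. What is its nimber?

0

Build the Grundy sequence with g(k) = mex{g(k−s) : s ∈ {4, 7}, s ≤ k}:
g(0) = mex{} = 0
g(1) = mex{} = 0
g(2) = mex{} = 0
g(3) = mex{} = 0
g(4) = mex{0} = 1
g(5) = mex{0} = 1
g(6) = mex{0} = 1
g(7) = mex{0} = 1
g(8) = mex{0,1} = 2
g(9) = mex{0,1} = 2
g(10) = mex{0,1} = 2
g(11) = mex{1} = 0
So g(11) = 0.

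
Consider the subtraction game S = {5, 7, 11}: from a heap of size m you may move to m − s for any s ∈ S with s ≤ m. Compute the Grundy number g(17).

Compute g(0), g(1), … for moves {5, 7, 11}:
k:     0  1  2  3  4  5  6  7  8  9 10 11 12 13 14 15 16 17
g(k):  0  0  0  0  0  1  1  1  1  1  2  2  2  2  2  3  0  0
So g(17) = 0.

0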